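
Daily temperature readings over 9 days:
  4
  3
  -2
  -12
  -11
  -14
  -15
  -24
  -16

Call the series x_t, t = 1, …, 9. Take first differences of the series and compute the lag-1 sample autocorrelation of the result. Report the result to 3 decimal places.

-0.395

First differences Δx: -1, -5, -10, 1, -3, -1, -9, 8
Mean of differences = -2.5000
Numerator Σ(Δx_t−Δx̄)(Δx_{t+1}−Δx̄) = -91.7500
Denominator Σ(Δx_t−Δx̄)² = 232.0000
r_1(Δx) = -91.7500 / 232.0000 = -0.395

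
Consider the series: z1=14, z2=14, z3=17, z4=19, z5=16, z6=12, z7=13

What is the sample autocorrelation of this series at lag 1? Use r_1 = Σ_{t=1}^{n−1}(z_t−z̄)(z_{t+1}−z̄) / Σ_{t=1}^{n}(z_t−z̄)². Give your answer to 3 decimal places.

Mean z̄ = (14 + 14 + 17 + 19 + 16 + 12 + 13)/7 = 15.0000
Σ(z_t−z̄)(z_{t+1}−z̄) = (1.0000) + (-2.0000) + (8.0000) + (4.0000) + (-3.0000) + (6.0000) = 14.0000
Denominator Σ(z_t−z̄)² = 36.0000
r_1 = 14.0000 / 36.0000 = 0.389

0.389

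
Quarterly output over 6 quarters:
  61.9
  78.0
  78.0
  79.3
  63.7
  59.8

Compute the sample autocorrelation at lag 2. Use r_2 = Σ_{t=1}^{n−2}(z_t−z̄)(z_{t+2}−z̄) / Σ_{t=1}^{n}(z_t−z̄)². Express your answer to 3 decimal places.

Mean z̄ = (61.9 + 78.0 + 78.0 + 79.3 + 63.7 + 59.8)/6 = 70.1167
Σ(z_t−z̄)(z_{t+2}−z̄) = (-64.7747) + (72.3953) + (-50.5847) + (-94.7414) = -137.7056
Denominator Σ(z_t−z̄)² = 423.7483
r_2 = -137.7056 / 423.7483 = -0.325

-0.325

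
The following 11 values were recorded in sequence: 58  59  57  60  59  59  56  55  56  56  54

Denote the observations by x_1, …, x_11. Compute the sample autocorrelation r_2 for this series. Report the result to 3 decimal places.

Mean x̄ = (58 + 59 + 57 + 60 + 59 + 59 + 56 + 55 + 56 + 56 + 54)/11 = 57.1818
Numerator Σ_{t=1}^{9}(x_t−x̄)(x_{t+2}−x̄) = 11.3884
Denominator Σ(x_t−x̄)² = 37.6364
r_2 = 11.3884 / 37.6364 = 0.303

0.303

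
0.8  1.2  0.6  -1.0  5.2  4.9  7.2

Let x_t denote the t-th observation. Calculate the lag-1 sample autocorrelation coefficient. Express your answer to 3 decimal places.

0.360

Mean x̄ = (0.8 + 1.2 + 0.6 − 1.0 + 5.2 + 4.9 + 7.2)/7 = 2.7000
Deviations from mean: -1.9000, -1.5000, -2.1000, -3.7000, 2.5000, 2.2000, 4.5000
Σ(x_t−x̄)(x_{t+1}−x̄) = (2.8500) + (3.1500) + (7.7700) + (-9.2500) + (5.5000) + (9.9000) = 19.9200
Denominator Σ(x_t−x̄)² = 55.3000
r_1 = 19.9200 / 55.3000 = 0.360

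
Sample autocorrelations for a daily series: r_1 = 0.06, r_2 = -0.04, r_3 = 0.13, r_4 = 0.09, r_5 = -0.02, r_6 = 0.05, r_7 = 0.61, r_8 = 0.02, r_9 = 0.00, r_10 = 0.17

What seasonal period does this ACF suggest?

The largest autocorrelation is r_7 = 0.61; the remaining lags stay at or below 0.17.
The dominant spike at lag 7 indicates a seasonal period of 7.

7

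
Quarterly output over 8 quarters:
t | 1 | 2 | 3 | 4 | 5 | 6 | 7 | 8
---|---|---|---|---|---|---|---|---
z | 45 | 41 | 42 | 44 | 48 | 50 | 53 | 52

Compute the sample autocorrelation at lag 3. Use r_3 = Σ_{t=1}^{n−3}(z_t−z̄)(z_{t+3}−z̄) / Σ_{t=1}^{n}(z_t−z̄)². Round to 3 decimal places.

-0.195

Mean z̄ = (45 + 41 + 42 + 44 + 48 + 50 + 53 + 52)/8 = 46.8750
Deviations from mean: -1.8750, -5.8750, -4.8750, -2.8750, 1.1250, 3.1250, 6.1250, 5.1250
Numerator Σ_{t=1}^{5}(z_t−z̄)(z_{t+3}−z̄) = -28.2969
Denominator Σ(z_t−z̄)² = 144.8750
r_3 = -28.2969 / 144.8750 = -0.195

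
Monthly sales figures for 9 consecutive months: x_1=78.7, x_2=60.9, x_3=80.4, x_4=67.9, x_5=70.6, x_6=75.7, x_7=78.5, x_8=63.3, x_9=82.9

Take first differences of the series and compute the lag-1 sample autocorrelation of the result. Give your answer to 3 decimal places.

-0.623

First differences Δx: -17.8, 19.5, -12.5, 2.7, 5.1, 2.8, -15.2, 19.6
Mean of differences = 0.5250
Numerator Σ(Δx_t−Δx̄)(Δx_{t+1}−Δx̄) = -938.5656
Denominator Σ(Δx_t−Δx̄)² = 1507.4750
r_1(Δx) = -938.5656 / 1507.4750 = -0.623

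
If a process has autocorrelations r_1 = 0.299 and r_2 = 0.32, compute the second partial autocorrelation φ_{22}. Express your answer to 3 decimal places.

φ_{22} = (r_2 − r_1²) / (1 − r_1²)
r_1² = (0.299)² = 0.089401
Numerator = 0.32 − 0.0894 = 0.2306; denominator = 1 − 0.0894 = 0.9106
φ_{22} = 0.2306 / 0.9106 = 0.253

0.253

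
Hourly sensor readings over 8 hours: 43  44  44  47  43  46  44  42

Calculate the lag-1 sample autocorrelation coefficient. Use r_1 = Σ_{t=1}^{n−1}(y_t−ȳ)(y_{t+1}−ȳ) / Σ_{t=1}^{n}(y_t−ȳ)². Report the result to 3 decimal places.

-0.292

Mean ȳ = (43 + 44 + 44 + 47 + 43 + 46 + 44 + 42)/8 = 44.1250
Deviations from mean: -1.1250, -0.1250, -0.1250, 2.8750, -1.1250, 1.8750, -0.1250, -2.1250
Numerator Σ_{t=1}^{7}(y_t−ȳ)(y_{t+1}−ȳ) = -5.5156
Denominator Σ(y_t−ȳ)² = 18.8750
r_1 = -5.5156 / 18.8750 = -0.292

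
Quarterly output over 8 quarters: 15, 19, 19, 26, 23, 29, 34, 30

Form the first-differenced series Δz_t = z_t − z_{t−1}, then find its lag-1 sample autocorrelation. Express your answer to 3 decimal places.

First differences Δz: 4, 0, 7, -3, 6, 5, -4
Mean of differences = 2.1429
Numerator Σ(Δz_t−Δz̄)(Δz_{t+1}−Δz̄) = -65.7347
Denominator Σ(Δz_t−Δz̄)² = 118.8571
r_1(Δz) = -65.7347 / 118.8571 = -0.553

-0.553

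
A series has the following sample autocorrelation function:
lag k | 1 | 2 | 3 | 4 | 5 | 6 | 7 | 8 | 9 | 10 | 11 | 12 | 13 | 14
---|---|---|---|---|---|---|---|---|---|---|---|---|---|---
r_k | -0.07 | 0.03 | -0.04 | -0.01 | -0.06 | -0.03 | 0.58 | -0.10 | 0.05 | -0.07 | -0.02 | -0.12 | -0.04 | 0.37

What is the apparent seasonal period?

The largest autocorrelation is r_7 = 0.58, with a weaker echo at lag 14 (0.37); the remaining lags stay at or below 0.05.
The dominant spike at lag 7 indicates a seasonal period of 7.

7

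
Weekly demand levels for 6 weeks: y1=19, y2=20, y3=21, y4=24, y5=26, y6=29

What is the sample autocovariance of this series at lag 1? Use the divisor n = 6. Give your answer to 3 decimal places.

6.190

Mean ȳ = (19 + 20 + 21 + 24 + 26 + 29)/6 = 23.1667
Deviations: -4.1667, -3.1667, -2.1667, 0.8333, 2.8333, 5.8333
Σ_{t=1}^{5}(y_t−ȳ)(y_{t+1}−ȳ) = 37.1389
γ_1 = 37.1389 / 6 = 6.190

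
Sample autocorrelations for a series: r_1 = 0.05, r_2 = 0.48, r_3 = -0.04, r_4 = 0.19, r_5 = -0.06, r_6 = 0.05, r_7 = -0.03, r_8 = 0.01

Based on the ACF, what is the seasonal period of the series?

The largest autocorrelation is r_2 = 0.48, with a weaker echo at lag 4 (0.19); the remaining lags stay at or below 0.05.
The dominant spike at lag 2 indicates a seasonal period of 2.

2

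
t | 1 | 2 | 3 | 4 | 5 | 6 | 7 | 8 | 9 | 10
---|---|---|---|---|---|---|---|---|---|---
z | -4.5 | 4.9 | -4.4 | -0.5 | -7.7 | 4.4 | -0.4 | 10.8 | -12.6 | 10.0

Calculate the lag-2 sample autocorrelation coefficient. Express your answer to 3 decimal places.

0.410

Mean z̄ = (-4.5 + 4.9 − 4.4 − 0.5 − 7.7 + 4.4 − 0.4 + 10.8 − 12.6 + 10.0)/10 = 0.0000
Numerator Σ_{t=1}^{8}(z_t−z̄)(z_{t+2}−z̄) = 212.6700
Denominator Σ(z_t−z̄)² = 518.0800
r_2 = 212.6700 / 518.0800 = 0.410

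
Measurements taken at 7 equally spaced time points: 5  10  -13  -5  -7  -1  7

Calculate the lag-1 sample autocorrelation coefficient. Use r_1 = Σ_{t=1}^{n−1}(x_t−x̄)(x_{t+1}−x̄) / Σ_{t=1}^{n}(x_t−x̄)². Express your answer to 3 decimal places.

Mean x̄ = (5 + 10 − 13 − 5 − 7 − 1 + 7)/7 = -0.5714
Deviations from mean: 5.5714, 10.5714, -12.4286, -4.4286, -6.4286, -0.4286, 7.5714
Numerator Σ_{t=1}^{6}(x_t−x̄)(x_{t+1}−x̄) = 10.5306
Denominator Σ(x_t−x̄)² = 415.7143
r_1 = 10.5306 / 415.7143 = 0.025

0.025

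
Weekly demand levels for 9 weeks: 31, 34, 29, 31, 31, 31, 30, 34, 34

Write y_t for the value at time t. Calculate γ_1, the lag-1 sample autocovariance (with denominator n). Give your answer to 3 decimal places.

Mean ȳ = (31 + 34 + 29 + 31 + 31 + 31 + 30 + 34 + 34)/9 = 31.6667
Σ_{t=1}^{8}(y_t−ȳ)(y_{t+1}−ȳ) = -2.4444
γ_1 = -2.4444 / 9 = -0.272

-0.272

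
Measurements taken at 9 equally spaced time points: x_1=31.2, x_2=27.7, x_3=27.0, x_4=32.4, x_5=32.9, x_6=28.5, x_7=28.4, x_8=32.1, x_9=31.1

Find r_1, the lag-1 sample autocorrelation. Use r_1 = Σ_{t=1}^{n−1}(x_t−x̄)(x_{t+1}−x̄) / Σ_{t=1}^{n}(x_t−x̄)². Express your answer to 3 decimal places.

0.025

Mean x̄ = (31.2 + 27.7 + 27.0 + 32.4 + 32.9 + 28.5 + 28.4 + 32.1 + 31.1)/9 = 30.1444
Numerator Σ_{t=1}^{8}(x_t−x̄)(x_{t+1}−x̄) = 1.0236
Denominator Σ(x_t−x̄)² = 40.1422
r_1 = 1.0236 / 40.1422 = 0.025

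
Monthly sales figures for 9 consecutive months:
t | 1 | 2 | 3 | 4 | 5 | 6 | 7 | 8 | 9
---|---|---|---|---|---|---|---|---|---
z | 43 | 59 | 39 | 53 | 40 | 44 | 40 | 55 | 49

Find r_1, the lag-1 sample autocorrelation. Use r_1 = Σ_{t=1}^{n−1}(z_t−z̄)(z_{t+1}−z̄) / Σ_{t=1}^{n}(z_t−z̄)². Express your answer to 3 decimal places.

Mean z̄ = (43 + 59 + 39 + 53 + 40 + 44 + 40 + 55 + 49)/9 = 46.8889
Numerator Σ_{t=1}^{8}(z_t−z̄)(z_{t+1}−z̄) = -231.9012
Denominator Σ(z_t−z̄)² = 434.8889
r_1 = -231.9012 / 434.8889 = -0.533

-0.533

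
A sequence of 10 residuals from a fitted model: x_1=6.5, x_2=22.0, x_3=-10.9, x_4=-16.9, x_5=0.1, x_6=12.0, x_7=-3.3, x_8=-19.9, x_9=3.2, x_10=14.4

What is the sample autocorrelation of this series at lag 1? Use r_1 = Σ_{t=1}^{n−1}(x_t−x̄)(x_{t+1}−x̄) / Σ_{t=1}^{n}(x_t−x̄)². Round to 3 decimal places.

0.062

Mean x̄ = (6.5 + 22.0 − 10.9 − 16.9 + 0.1 + 12.0 − 3.3 − 19.9 + 3.2 + 14.4)/10 = 0.7200
Numerator Σ_{t=1}^{9}(x_t−x̄)(x_{t+1}−x̄) = 104.7356
Denominator Σ(x_t−x̄)² = 1693.9960
r_1 = 104.7356 / 1693.9960 = 0.062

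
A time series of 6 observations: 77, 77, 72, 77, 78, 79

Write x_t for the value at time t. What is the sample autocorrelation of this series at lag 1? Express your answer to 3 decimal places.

0.019

Mean x̄ = (77 + 77 + 72 + 77 + 78 + 79)/6 = 76.6667
Deviations from mean: 0.3333, 0.3333, -4.6667, 0.3333, 1.3333, 2.3333
Σ(x_t−x̄)(x_{t+1}−x̄) = (0.1111) + (-1.5556) + (-1.5556) + (0.4444) + (3.1111) = 0.5556
Denominator Σ(x_t−x̄)² = 29.3333
r_1 = 0.5556 / 29.3333 = 0.019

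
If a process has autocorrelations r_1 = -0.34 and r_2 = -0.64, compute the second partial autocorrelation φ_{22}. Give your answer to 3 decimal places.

φ_{22} = (r_2 − r_1²) / (1 − r_1²)
r_1² = (-0.34)² = 0.1156
Numerator = -0.64 − 0.1156 = -0.7556; denominator = 1 − 0.1156 = 0.8844
φ_{22} = -0.7556 / 0.8844 = -0.854

-0.854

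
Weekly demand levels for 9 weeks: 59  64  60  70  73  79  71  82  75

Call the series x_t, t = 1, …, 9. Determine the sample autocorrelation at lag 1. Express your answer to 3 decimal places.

0.447

Mean x̄ = (59 + 64 + 60 + 70 + 73 + 79 + 71 + 82 + 75)/9 = 70.3333
Numerator Σ_{t=1}^{8}(x_t−x̄)(x_{t+1}−x̄) = 230.8889
Denominator Σ(x_t−x̄)² = 516.0000
r_1 = 230.8889 / 516.0000 = 0.447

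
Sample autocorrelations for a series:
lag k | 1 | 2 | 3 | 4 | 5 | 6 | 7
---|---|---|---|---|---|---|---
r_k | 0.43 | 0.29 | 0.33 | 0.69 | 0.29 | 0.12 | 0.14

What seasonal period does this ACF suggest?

The largest autocorrelation is r_4 = 0.69; the remaining lags stay at or below 0.43. The elevated value at lag 1 (0.43), dropping to 0.29 at lag 2, reflects decaying short-term dependence rather than seasonality.
The dominant spike at lag 4 indicates a seasonal period of 4.

4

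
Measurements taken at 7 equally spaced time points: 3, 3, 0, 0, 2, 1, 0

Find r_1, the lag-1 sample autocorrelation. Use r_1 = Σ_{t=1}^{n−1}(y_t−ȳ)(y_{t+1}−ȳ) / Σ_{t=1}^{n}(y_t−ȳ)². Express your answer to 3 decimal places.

0.143

Mean ȳ = (3 + 3 + 0 + 0 + 2 + 1 + 0)/7 = 1.2857
Deviations from mean: 1.7143, 1.7143, -1.2857, -1.2857, 0.7143, -0.2857, -1.2857
Σ(y_t−ȳ)(y_{t+1}−ȳ) = (2.9388) + (-2.2041) + (1.6531) + (-0.9184) + (-0.2041) + (0.3673) = 1.6327
Denominator Σ(y_t−ȳ)² = 11.4286
r_1 = 1.6327 / 11.4286 = 0.143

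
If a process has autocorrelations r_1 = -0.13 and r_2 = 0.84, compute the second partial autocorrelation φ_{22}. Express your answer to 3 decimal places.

φ_{22} = (r_2 − r_1²) / (1 − r_1²)
r_1² = (-0.13)² = 0.0169
Numerator = 0.84 − 0.0169 = 0.8231; denominator = 1 − 0.0169 = 0.9831
φ_{22} = 0.8231 / 0.9831 = 0.837

0.837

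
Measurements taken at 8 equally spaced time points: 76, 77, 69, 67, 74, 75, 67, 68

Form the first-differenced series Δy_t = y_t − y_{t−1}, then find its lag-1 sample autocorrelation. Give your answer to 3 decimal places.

First differences Δy: 1, -8, -2, 7, 1, -8, 1
Mean of differences = -1.1429
Numerator Σ(Δy_t−Δȳ)(Δy_{t+1}−Δȳ) = -27.7347
Denominator Σ(Δy_t−Δȳ)² = 174.8571
r_1(Δy) = -27.7347 / 174.8571 = -0.159

-0.159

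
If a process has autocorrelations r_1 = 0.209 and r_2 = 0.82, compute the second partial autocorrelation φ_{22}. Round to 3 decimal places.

0.812

φ_{22} = (r_2 − r_1²) / (1 − r_1²)
r_1² = (0.209)² = 0.043681
Numerator = 0.82 − 0.0437 = 0.7763; denominator = 1 − 0.0437 = 0.9563
φ_{22} = 0.7763 / 0.9563 = 0.812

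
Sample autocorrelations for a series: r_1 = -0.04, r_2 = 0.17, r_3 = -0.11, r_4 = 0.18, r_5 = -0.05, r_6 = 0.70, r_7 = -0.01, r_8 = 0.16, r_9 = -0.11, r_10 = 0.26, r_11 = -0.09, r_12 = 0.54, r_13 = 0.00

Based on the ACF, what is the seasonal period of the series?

6

The largest autocorrelation is r_6 = 0.70, with a weaker echo at lag 12 (0.54); the remaining lags stay at or below 0.26.
The dominant spike at lag 6 indicates a seasonal period of 6.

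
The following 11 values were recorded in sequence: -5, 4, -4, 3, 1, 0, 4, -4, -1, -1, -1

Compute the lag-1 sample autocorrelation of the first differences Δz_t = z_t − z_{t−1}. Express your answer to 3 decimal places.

First differences Δz: 9, -8, 7, -2, -1, 4, -8, 3, 0, 0
Mean of differences = 0.4000
Numerator Σ(Δz_t−Δz̄)(Δz_{t+1}−Δz̄) = -198.1600
Denominator Σ(Δz_t−Δz̄)² = 286.4000
r_1(Δz) = -198.1600 / 286.4000 = -0.692

-0.692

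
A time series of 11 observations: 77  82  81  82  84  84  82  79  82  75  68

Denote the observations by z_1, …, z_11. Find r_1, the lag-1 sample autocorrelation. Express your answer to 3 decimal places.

Mean z̄ = (77 + 82 + 81 + 82 + 84 + 84 + 82 + 79 + 82 + 75 + 68)/11 = 79.6364
Numerator Σ_{t=1}^{10}(z_t−z̄)(z_{t+1}−z̄) = 79.8678
Denominator Σ(z_t−z̄)² = 226.5455
r_1 = 79.8678 / 226.5455 = 0.353

0.353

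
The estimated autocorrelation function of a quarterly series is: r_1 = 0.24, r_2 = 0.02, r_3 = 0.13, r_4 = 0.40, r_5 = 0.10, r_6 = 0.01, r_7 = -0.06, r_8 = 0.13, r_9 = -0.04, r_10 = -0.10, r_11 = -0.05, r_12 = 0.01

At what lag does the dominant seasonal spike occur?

4

The largest autocorrelation is r_4 = 0.40; the remaining lags stay at or below 0.24. The elevated value at lag 1 (0.24), dropping to 0.02 at lag 2, reflects decaying short-term dependence rather than seasonality.
The dominant spike at lag 4 indicates a seasonal period of 4.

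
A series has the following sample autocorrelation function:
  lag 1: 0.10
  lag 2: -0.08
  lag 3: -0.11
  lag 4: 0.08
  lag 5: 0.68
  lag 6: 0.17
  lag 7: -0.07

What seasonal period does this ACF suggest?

The largest autocorrelation is r_5 = 0.68; the remaining lags stay at or below 0.17.
The dominant spike at lag 5 indicates a seasonal period of 5.

5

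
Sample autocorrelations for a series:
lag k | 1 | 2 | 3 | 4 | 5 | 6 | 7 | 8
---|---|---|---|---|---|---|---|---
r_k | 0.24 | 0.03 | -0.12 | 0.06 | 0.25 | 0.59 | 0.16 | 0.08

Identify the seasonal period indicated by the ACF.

6

The largest autocorrelation is r_6 = 0.59; the remaining lags stay at or below 0.25.
The dominant spike at lag 6 indicates a seasonal period of 6.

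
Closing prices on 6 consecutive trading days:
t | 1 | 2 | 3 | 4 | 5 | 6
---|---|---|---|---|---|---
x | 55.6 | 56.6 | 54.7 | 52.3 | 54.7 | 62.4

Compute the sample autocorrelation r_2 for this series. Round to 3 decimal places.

Mean x̄ = (55.6 + 56.6 + 54.7 + 52.3 + 54.7 + 62.4)/6 = 56.0500
Deviations from mean: -0.4500, 0.5500, -1.3500, -3.7500, -1.3500, 6.3500
Σ(x_t−x̄)(x_{t+2}−x̄) = (0.6075) + (-2.0625) + (1.8225) + (-23.8125) = -23.4450
Denominator Σ(x_t−x̄)² = 58.5350
r_2 = -23.4450 / 58.5350 = -0.401

-0.401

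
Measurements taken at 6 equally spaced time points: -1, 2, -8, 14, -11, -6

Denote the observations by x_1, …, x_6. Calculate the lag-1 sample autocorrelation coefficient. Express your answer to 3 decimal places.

-0.557

Mean x̄ = (-1 + 2 − 8 + 14 − 11 − 6)/6 = -1.6667
Deviations from mean: 0.6667, 3.6667, -6.3333, 15.6667, -9.3333, -4.3333
Numerator Σ_{t=1}^{5}(x_t−x̄)(x_{t+1}−x̄) = -225.7778
Denominator Σ(x_t−x̄)² = 405.3333
r_1 = -225.7778 / 405.3333 = -0.557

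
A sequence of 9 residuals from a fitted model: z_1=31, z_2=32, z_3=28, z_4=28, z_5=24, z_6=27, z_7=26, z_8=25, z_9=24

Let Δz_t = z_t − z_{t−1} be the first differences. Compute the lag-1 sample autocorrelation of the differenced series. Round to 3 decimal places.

First differences Δz: 1, -4, 0, -4, 3, -1, -1, -1
Mean of differences = -0.8750
Numerator Σ(Δz_t−Δz̄)(Δz_{t+1}−Δz̄) = -23.8906
Denominator Σ(Δz_t−Δz̄)² = 38.8750
r_1(Δz) = -23.8906 / 38.8750 = -0.615

-0.615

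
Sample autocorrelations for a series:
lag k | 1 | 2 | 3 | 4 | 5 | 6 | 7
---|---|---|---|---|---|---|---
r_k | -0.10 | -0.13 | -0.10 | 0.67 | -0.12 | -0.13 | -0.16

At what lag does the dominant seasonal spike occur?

4

The largest autocorrelation is r_4 = 0.67; the remaining lags stay at or below -0.10.
The dominant spike at lag 4 indicates a seasonal period of 4.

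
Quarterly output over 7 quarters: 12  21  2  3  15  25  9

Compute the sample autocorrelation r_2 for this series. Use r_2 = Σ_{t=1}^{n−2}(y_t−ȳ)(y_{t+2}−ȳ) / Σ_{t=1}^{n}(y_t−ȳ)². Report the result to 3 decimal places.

-0.515

Mean ȳ = (12 + 21 + 2 + 3 + 15 + 25 + 9)/7 = 12.4286
Numerator Σ_{t=1}^{5}(y_t−ȳ)(y_{t+2}−ȳ) = -230.5102
Denominator Σ(y_t−ȳ)² = 447.7143
r_2 = -230.5102 / 447.7143 = -0.515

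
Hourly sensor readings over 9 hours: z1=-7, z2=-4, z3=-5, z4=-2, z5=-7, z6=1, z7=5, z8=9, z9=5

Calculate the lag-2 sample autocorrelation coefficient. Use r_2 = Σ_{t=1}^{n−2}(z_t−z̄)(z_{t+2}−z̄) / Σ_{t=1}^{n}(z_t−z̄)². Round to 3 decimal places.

0.257

Mean z̄ = (-7 − 4 − 5 − 2 − 7 + 1 + 5 + 9 + 5)/9 = -0.5556
Σ(z_t−z̄)(z_{t+2}−z̄) = (28.6420) + (4.9753) + (28.6420) + (-2.2469) + (-35.8025) + (14.8642) + (30.8642) = 69.9383
Denominator Σ(z_t−z̄)² = 272.2222
r_2 = 69.9383 / 272.2222 = 0.257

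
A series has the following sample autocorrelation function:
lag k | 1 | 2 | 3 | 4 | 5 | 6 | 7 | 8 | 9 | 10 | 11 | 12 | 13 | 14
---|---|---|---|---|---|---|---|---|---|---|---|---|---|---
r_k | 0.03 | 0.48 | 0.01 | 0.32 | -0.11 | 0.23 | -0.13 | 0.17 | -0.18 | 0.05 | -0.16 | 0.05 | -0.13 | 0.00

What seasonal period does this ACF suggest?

The largest autocorrelation is r_2 = 0.48, with weaker echoes at lags 4 (0.32), 6 (0.23) and 8 (0.17); the remaining lags stay at or below 0.05.
The dominant spike at lag 2 indicates a seasonal period of 2.

2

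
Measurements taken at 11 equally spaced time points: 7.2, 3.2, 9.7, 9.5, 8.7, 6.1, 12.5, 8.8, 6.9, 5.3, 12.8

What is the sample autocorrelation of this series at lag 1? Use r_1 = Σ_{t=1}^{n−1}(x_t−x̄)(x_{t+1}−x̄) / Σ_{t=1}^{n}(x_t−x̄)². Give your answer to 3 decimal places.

-0.208

Mean x̄ = (7.2 + 3.2 + 9.7 + 9.5 + 8.7 + 6.1 + 12.5 + 8.8 + 6.9 + 5.3 + 12.8)/11 = 8.2455
Numerator Σ_{t=1}^{10}(x_t−x̄)(x_{t+1}−x̄) = -17.6112
Denominator Σ(x_t−x̄)² = 84.6873
r_1 = -17.6112 / 84.6873 = -0.208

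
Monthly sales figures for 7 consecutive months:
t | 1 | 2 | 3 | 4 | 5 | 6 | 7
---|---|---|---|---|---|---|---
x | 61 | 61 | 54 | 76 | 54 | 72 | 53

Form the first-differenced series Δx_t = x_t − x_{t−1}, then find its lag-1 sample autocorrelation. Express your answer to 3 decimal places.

First differences Δx: 0, -7, 22, -22, 18, -19
Mean of differences = -1.3333
Numerator Σ(Δx_t−Δx̄)(Δx_{t+1}−Δx̄) = -1363.1111
Denominator Σ(Δx_t−Δx̄)² = 1691.3333
r_1(Δx) = -1363.1111 / 1691.3333 = -0.806

-0.806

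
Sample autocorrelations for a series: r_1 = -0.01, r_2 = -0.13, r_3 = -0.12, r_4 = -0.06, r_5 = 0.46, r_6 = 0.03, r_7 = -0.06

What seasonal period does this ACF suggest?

5

The largest autocorrelation is r_5 = 0.46; the remaining lags stay at or below 0.03.
The dominant spike at lag 5 indicates a seasonal period of 5.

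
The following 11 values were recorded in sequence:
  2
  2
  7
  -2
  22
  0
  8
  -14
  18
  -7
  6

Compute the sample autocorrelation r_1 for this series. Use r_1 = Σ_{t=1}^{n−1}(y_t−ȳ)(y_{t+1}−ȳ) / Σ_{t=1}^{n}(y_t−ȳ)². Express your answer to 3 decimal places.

Mean ȳ = (2 + 2 + 7 − 2 + 22 + 0 + 8 − 14 + 18 − 7 + 6)/11 = 3.8182
Numerator Σ_{t=1}^{10}(y_t−ȳ)(y_{t+1}−ȳ) = -716.3967
Denominator Σ(y_t−ȳ)² = 1053.6364
r_1 = -716.3967 / 1053.6364 = -0.680

-0.680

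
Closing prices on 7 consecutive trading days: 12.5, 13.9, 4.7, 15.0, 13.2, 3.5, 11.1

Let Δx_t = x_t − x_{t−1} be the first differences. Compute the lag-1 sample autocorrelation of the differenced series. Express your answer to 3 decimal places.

First differences Δx: 1.4, -9.2, 10.3, -1.8, -9.7, 7.6
Mean of differences = -0.2333
Numerator Σ(Δx_t−Δx̄)(Δx_{t+1}−Δx̄) = -184.9211
Denominator Σ(Δx_t−Δx̄)² = 347.4533
r_1(Δx) = -184.9211 / 347.4533 = -0.532

-0.532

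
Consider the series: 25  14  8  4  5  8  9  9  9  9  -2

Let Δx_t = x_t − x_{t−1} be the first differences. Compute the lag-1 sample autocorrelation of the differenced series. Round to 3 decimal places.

First differences Δx: -11, -6, -4, 1, 3, 1, 0, 0, 0, -11
Mean of differences = -2.7000
Numerator Σ(Δx_t−Δx̄)(Δx_{t+1}−Δx̄) = 71.2100
Denominator Σ(Δx_t−Δx̄)² = 232.1000
r_1(Δx) = 71.2100 / 232.1000 = 0.307

0.307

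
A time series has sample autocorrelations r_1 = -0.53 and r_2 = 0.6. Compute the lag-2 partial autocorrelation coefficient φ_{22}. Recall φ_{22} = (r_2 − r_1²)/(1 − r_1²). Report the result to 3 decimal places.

φ_{22} = (r_2 − r_1²) / (1 − r_1²)
r_1² = (-0.53)² = 0.2809
Numerator = 0.6 − 0.2809 = 0.3191; denominator = 1 − 0.2809 = 0.7191
φ_{22} = 0.3191 / 0.7191 = 0.444

0.444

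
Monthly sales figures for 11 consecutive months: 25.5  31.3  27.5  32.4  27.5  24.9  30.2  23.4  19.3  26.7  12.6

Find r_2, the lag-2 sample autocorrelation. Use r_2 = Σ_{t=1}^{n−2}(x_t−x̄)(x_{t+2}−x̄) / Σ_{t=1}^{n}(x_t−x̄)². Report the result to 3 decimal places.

0.305

Mean x̄ = (25.5 + 31.3 + 27.5 + 32.4 + 27.5 + 24.9 + 30.2 + 23.4 + 19.3 + 26.7 + 12.6)/11 = 25.5727
Numerator Σ_{t=1}^{9}(x_t−x̄)(x_{t+2}−x̄) = 98.3621
Denominator Σ(x_t−x̄)² = 322.3418
r_2 = 98.3621 / 322.3418 = 0.305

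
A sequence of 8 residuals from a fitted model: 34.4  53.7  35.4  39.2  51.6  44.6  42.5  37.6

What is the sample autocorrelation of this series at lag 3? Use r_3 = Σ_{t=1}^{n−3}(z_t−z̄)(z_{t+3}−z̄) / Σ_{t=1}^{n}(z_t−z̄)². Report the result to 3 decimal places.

0.192

Mean z̄ = (34.4 + 53.7 + 35.4 + 39.2 + 51.6 + 44.6 + 42.5 + 37.6)/8 = 42.3750
Numerator Σ_{t=1}^{5}(z_t−z̄)(z_{t+3}−z̄) = 69.8281
Denominator Σ(z_t−z̄)² = 363.4550
r_3 = 69.8281 / 363.4550 = 0.192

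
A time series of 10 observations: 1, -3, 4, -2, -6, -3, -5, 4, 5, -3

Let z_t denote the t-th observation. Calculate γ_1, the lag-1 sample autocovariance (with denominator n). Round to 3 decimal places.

0.156

Mean z̄ = (1 − 3 + 4 − 2 − 6 − 3 − 5 + 4 + 5 − 3)/10 = -0.8000
Σ_{t=1}^{9}(z_t−z̄)(z_{t+1}−z̄) = 1.5600
γ_1 = 1.5600 / 10 = 0.156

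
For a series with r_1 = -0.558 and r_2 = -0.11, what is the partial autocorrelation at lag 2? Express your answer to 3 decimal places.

-0.612

φ_{22} = (r_2 − r_1²) / (1 − r_1²)
r_1² = (-0.558)² = 0.311364
Numerator = -0.11 − 0.3114 = -0.4214; denominator = 1 − 0.3114 = 0.6886
φ_{22} = -0.4214 / 0.6886 = -0.612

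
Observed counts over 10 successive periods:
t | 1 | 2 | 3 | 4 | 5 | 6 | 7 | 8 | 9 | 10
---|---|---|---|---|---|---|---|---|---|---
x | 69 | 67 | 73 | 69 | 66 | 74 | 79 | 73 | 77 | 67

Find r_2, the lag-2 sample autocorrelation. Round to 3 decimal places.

Mean x̄ = (69 + 67 + 73 + 69 + 66 + 74 + 79 + 73 + 77 + 67)/10 = 71.4000
Numerator Σ_{t=1}^{8}(x_t−x̄)(x_{t+2}−x̄) = -9.5200
Denominator Σ(x_t−x̄)² = 180.4000
r_2 = -9.5200 / 180.4000 = -0.053

-0.053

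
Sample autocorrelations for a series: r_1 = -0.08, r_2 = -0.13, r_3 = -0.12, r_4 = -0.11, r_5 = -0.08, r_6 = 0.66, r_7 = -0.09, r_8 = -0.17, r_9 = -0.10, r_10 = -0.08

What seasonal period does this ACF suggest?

The largest autocorrelation is r_6 = 0.66; the remaining lags stay at or below -0.08.
The dominant spike at lag 6 indicates a seasonal period of 6.

6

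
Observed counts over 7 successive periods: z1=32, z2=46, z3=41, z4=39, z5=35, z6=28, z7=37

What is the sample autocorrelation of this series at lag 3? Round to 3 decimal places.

Mean z̄ = (32 + 46 + 41 + 39 + 35 + 28 + 37)/7 = 36.8571
Deviations from mean: -4.8571, 9.1429, 4.1429, 2.1429, -1.8571, -8.8571, 0.1429
Σ(z_t−z̄)(z_{t+3}−z̄) = (-10.4082) + (-16.9796) + (-36.6939) + (0.3061) = -63.7755
Denominator Σ(z_t−z̄)² = 210.8571
r_3 = -63.7755 / 210.8571 = -0.302

-0.302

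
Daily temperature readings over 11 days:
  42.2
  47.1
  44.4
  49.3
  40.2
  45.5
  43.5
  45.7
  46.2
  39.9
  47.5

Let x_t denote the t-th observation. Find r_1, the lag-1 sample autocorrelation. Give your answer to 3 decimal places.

-0.599

Mean x̄ = (42.2 + 47.1 + 44.4 + 49.3 + 40.2 + 45.5 + 43.5 + 45.7 + 46.2 + 39.9 + 47.5)/11 = 44.6818
Numerator Σ_{t=1}^{10}(x_t−x̄)(x_{t+1}−x̄) = -53.7094
Denominator Σ(x_t−x̄)² = 89.7164
r_1 = -53.7094 / 89.7164 = -0.599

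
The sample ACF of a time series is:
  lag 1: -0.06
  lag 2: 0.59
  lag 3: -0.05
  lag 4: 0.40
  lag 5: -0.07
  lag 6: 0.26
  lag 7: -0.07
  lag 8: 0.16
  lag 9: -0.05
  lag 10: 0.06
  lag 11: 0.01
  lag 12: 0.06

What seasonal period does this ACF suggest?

The largest autocorrelation is r_2 = 0.59, with weaker echoes at lags 4 (0.40), 6 (0.26) and 8 (0.16); the remaining lags stay at or below 0.06.
The dominant spike at lag 2 indicates a seasonal period of 2.

2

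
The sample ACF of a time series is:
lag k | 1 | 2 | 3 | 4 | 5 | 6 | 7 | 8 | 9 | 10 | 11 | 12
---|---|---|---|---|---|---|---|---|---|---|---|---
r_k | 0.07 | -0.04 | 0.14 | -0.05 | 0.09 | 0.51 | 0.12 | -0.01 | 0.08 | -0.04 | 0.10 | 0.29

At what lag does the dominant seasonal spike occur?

The largest autocorrelation is r_6 = 0.51, with a weaker echo at lag 12 (0.29); the remaining lags stay at or below 0.14.
The dominant spike at lag 6 indicates a seasonal period of 6.

6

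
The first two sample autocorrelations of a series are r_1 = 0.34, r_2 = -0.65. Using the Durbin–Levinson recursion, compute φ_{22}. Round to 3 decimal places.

φ_{22} = (r_2 − r_1²) / (1 − r_1²)
r_1² = (0.34)² = 0.1156
Numerator = -0.65 − 0.1156 = -0.7656; denominator = 1 − 0.1156 = 0.8844
φ_{22} = -0.7656 / 0.8844 = -0.866

-0.866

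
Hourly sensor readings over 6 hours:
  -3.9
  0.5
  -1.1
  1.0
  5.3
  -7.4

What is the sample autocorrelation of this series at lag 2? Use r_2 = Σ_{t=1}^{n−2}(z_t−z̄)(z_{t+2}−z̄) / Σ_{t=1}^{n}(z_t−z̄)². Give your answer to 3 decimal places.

-0.108

Mean z̄ = (-3.9 + 0.5 − 1.1 + 1.0 + 5.3 − 7.4)/6 = -0.9333
Σ(z_t−z̄)(z_{t+2}−z̄) = (0.4944) + (2.7711) + (-1.0389) + (-12.5022) = -10.2756
Denominator Σ(z_t−z̄)² = 95.2933
r_2 = -10.2756 / 95.2933 = -0.108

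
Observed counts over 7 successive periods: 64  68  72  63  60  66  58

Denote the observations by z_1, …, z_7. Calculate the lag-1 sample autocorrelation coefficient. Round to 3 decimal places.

Mean z̄ = (64 + 68 + 72 + 63 + 60 + 66 + 58)/7 = 64.4286
Σ(z_t−z̄)(z_{t+1}−z̄) = (-1.5306) + (27.0408) + (-10.8163) + (6.3265) + (-6.9592) + (-10.1020) = 3.9592
Denominator Σ(z_t−z̄)² = 135.7143
r_1 = 3.9592 / 135.7143 = 0.029

0.029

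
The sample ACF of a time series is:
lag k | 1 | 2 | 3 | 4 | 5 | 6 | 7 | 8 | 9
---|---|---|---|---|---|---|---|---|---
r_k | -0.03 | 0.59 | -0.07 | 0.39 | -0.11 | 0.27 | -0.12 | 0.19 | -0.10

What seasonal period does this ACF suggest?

The largest autocorrelation is r_2 = 0.59, with weaker echoes at lags 4 (0.39), 6 (0.27) and 8 (0.19); the remaining lags stay at or below -0.03.
The dominant spike at lag 2 indicates a seasonal period of 2.

2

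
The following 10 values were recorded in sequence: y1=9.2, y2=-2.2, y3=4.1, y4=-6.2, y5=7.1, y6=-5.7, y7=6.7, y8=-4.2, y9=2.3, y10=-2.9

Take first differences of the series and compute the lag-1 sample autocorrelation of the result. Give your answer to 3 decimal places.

-0.890

First differences Δy: -11.4, 6.3, -10.3, 13.3, -12.8, 12.4, -10.9, 6.5, -5.2
Mean of differences = -1.3444
Numerator Σ(Δy_t−Δȳ)(Δy_{t+1}−Δȳ) = -838.2275
Denominator Σ(Δy_t−Δȳ)² = 942.0622
r_1(Δy) = -838.2275 / 942.0622 = -0.890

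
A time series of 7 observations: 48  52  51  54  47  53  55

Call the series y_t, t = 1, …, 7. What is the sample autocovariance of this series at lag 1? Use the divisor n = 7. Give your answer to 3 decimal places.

-2.292

Mean ȳ = (48 + 52 + 51 + 54 + 47 + 53 + 55)/7 = 51.4286
Σ_{t=1}^{6}(y_t−ȳ)(y_{t+1}−ȳ) = -16.0408
γ_1 = -16.0408 / 7 = -2.292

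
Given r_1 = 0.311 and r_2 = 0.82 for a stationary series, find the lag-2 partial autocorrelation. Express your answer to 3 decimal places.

φ_{22} = (r_2 − r_1²) / (1 − r_1²)
r_1² = (0.311)² = 0.096721
Numerator = 0.82 − 0.0967 = 0.7233; denominator = 1 − 0.0967 = 0.9033
φ_{22} = 0.7233 / 0.9033 = 0.801

0.801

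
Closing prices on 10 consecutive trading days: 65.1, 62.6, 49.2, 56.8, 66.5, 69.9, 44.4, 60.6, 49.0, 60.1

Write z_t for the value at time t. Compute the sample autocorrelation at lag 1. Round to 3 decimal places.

-0.225

Mean z̄ = (65.1 + 62.6 + 49.2 + 56.8 + 66.5 + 69.9 + 44.4 + 60.6 + 49.0 + 60.1)/10 = 58.4200
Numerator Σ_{t=1}^{9}(z_t−z̄)(z_{t+1}−z̄) = -143.8864
Denominator Σ(z_t−z̄)² = 639.6760
r_1 = -143.8864 / 639.6760 = -0.225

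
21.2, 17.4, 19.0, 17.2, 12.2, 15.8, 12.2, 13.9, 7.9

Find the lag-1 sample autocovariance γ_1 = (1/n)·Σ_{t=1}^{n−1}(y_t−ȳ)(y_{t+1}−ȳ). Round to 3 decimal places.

3.661

Mean ȳ = (21.2 + 17.4 + 19.0 + 17.2 + 12.2 + 15.8 + 12.2 + 13.9 + 7.9)/9 = 15.2000
Σ_{t=1}^{8}(y_t−ȳ)(y_{t+1}−ȳ) = 32.9500
γ_1 = 32.9500 / 9 = 3.661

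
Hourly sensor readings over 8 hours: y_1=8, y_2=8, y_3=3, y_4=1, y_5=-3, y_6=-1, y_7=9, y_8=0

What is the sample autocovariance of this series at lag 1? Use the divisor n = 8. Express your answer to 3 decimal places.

Mean ȳ = (8 + 8 + 3 + 1 − 3 − 1 + 9 + 0)/8 = 3.1250
Σ_{t=1}^{7}(y_t−ȳ)(y_{t+1}−ȳ) = 19.1094
γ_1 = 19.1094 / 8 = 2.389

2.389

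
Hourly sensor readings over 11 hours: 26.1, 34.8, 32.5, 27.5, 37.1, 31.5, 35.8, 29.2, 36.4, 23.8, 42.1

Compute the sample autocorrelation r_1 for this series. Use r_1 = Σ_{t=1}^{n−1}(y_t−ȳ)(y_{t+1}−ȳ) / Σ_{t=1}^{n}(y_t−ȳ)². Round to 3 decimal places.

-0.627

Mean ȳ = (26.1 + 34.8 + 32.5 + 27.5 + 37.1 + 31.5 + 35.8 + 29.2 + 36.4 + 23.8 + 42.1)/11 = 32.4364
Numerator Σ_{t=1}^{10}(y_t−ȳ)(y_{t+1}−ȳ) = -187.0822
Denominator Σ(y_t−ȳ)² = 298.2055
r_1 = -187.0822 / 298.2055 = -0.627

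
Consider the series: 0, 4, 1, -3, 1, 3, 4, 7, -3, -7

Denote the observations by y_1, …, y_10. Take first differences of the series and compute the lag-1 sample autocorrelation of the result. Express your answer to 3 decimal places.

0.005

First differences Δy: 4, -3, -4, 4, 2, 1, 3, -10, -4
Mean of differences = -0.7778
Numerator Σ(Δy_t−Δȳ)(Δy_{t+1}−Δȳ) = 0.9506
Denominator Σ(Δy_t−Δȳ)² = 181.5556
r_1(Δy) = 0.9506 / 181.5556 = 0.005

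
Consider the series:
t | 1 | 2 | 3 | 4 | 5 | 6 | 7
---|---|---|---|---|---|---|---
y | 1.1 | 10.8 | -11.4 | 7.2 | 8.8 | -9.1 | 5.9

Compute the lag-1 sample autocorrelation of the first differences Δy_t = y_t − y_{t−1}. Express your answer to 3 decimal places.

First differences Δy: 9.7, -22.2, 18.6, 1.6, -17.9, 15.0
Mean of differences = 0.8000
Numerator Σ(Δy_t−Δȳ)(Δy_{t+1}−Δȳ) = -880.3600
Denominator Σ(Δy_t−Δȳ)² = 1477.0200
r_1(Δy) = -880.3600 / 1477.0200 = -0.596

-0.596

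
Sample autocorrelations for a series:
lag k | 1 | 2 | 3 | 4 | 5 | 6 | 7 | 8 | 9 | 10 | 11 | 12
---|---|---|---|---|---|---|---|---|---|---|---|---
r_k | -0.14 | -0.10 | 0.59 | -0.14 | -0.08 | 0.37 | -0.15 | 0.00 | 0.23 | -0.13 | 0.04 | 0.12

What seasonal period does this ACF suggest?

3

The largest autocorrelation is r_3 = 0.59, with weaker echoes at lags 6 (0.37) and 9 (0.23); the remaining lags stay at or below 0.12.
The dominant spike at lag 3 indicates a seasonal period of 3.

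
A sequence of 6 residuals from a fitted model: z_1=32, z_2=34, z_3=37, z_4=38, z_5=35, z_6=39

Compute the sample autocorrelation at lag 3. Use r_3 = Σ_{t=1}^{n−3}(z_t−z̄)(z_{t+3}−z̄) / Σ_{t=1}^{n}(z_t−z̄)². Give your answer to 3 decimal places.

-0.089

Mean z̄ = (32 + 34 + 37 + 38 + 35 + 39)/6 = 35.8333
Σ(z_t−z̄)(z_{t+3}−z̄) = (-8.3056) + (1.5278) + (3.6944) = -3.0833
Denominator Σ(z_t−z̄)² = 34.8333
r_3 = -3.0833 / 34.8333 = -0.089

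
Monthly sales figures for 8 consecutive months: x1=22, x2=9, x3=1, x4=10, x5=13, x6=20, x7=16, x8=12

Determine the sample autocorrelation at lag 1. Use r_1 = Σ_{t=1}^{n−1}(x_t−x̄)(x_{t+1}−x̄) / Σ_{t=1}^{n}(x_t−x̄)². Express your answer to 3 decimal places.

Mean x̄ = (22 + 9 + 1 + 10 + 13 + 20 + 16 + 12)/8 = 12.8750
Deviations from mean: 9.1250, -3.8750, -11.8750, -2.8750, 0.1250, 7.1250, 3.1250, -0.8750
Σ(x_t−x̄)(x_{t+1}−x̄) = (-35.3594) + (46.0156) + (34.1406) + (-0.3594) + (0.8906) + (22.2656) + (-2.7344) = 64.8594
Denominator Σ(x_t−x̄)² = 308.8750
r_1 = 64.8594 / 308.8750 = 0.210

0.210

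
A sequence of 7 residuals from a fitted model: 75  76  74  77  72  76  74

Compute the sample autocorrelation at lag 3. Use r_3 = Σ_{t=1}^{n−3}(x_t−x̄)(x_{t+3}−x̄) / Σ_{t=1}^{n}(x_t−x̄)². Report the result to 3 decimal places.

Mean x̄ = (75 + 76 + 74 + 77 + 72 + 76 + 74)/7 = 74.8571
Deviations from mean: 0.1429, 1.1429, -0.8571, 2.1429, -2.8571, 1.1429, -0.8571
Σ(x_t−x̄)(x_{t+3}−x̄) = (0.3061) + (-3.2653) + (-0.9796) + (-1.8367) = -5.7755
Denominator Σ(x_t−x̄)² = 16.8571
r_3 = -5.7755 / 16.8571 = -0.343

-0.343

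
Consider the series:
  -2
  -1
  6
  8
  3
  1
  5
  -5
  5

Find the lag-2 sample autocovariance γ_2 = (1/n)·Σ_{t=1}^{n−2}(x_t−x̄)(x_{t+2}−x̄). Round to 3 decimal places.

Mean x̄ = (-2 − 1 + 6 + 8 + 3 + 1 + 5 − 5 + 5)/9 = 2.2222
Σ_{t=1}^{7}(x_t−x̄)(x_{t+2}−x̄) = -19.9877
γ_2 = -19.9877 / 9 = -2.221

-2.221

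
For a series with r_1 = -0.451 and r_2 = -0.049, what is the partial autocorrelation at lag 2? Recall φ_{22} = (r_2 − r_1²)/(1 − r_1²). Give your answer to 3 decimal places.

φ_{22} = (r_2 − r_1²) / (1 − r_1²)
r_1² = (-0.451)² = 0.203401
Numerator = -0.049 − 0.2034 = -0.2524; denominator = 1 − 0.2034 = 0.7966
φ_{22} = -0.2524 / 0.7966 = -0.317

-0.317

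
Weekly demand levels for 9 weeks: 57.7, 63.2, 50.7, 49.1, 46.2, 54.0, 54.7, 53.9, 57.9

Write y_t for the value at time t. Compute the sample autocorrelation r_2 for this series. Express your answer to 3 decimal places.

Mean ȳ = (57.7 + 63.2 + 50.7 + 49.1 + 46.2 + 54.0 + 54.7 + 53.9 + 57.9)/9 = 54.1556
Σ(y_t−ȳ)(y_{t+2}−ȳ) = (-12.2480) + (-45.7247) + (27.4909) + (0.7864) + (-4.3314) + (0.0398) + (2.0386) = -31.9484
Denominator Σ(y_t−ȳ)² = 209.5622
r_2 = -31.9484 / 209.5622 = -0.152

-0.152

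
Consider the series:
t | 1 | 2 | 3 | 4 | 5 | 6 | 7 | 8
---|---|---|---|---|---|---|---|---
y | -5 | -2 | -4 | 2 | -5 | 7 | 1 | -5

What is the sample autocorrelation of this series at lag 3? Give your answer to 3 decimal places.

Mean ȳ = (-5 − 2 − 4 + 2 − 5 + 7 + 1 − 5)/8 = -1.3750
Deviations from mean: -3.6250, -0.6250, -2.6250, 3.3750, -3.6250, 8.3750, 2.3750, -3.6250
Σ(y_t−ȳ)(y_{t+3}−ȳ) = (-12.2344) + (2.2656) + (-21.9844) + (8.0156) + (13.1406) = -10.7969
Denominator Σ(y_t−ȳ)² = 133.8750
r_3 = -10.7969 / 133.8750 = -0.081

-0.081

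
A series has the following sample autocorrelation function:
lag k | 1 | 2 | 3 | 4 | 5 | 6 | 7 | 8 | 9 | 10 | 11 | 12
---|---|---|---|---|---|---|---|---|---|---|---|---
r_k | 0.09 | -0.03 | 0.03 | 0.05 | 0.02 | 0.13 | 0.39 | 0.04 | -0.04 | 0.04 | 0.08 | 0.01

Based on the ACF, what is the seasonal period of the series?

The largest autocorrelation is r_7 = 0.39; the remaining lags stay at or below 0.13.
The dominant spike at lag 7 indicates a seasonal period of 7.

7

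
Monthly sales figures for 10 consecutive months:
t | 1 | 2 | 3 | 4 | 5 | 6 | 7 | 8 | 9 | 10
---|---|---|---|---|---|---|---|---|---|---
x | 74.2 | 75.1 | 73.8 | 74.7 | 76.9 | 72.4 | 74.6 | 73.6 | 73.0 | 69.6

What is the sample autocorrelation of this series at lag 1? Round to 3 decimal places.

Mean x̄ = (74.2 + 75.1 + 73.8 + 74.7 + 76.9 + 72.4 + 74.6 + 73.6 + 73.0 + 69.6)/10 = 73.7900
Numerator Σ_{t=1}^{9}(x_t−x̄)(x_{t+1}−x̄) = 1.2469
Denominator Σ(x_t−x̄)² = 33.1890
r_1 = 1.2469 / 33.1890 = 0.038

0.038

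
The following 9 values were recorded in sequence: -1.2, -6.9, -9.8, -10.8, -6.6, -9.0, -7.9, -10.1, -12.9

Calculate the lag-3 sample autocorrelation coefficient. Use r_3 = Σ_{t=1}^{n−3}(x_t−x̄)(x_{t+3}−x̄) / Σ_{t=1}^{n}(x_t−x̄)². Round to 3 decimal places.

Mean x̄ = (-1.2 − 6.9 − 9.8 − 10.8 − 6.6 − 9.0 − 7.9 − 10.1 − 12.9)/9 = -8.3556
Σ(x_t−x̄)(x_{t+3}−x̄) = (-17.4914) + (2.5553) + (0.9309) + (-1.1136) + (-3.0625) + (2.9286) = -15.2526
Denominator Σ(x_t−x̄)² = 88.7822
r_3 = -15.2526 / 88.7822 = -0.172

-0.172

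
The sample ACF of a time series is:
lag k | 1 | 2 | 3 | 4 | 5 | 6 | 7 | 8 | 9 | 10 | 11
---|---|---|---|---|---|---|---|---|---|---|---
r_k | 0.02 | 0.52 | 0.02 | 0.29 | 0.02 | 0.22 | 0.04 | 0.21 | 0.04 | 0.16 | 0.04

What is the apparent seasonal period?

2

The largest autocorrelation is r_2 = 0.52, with weaker echoes at lags 4 (0.29), 6 (0.22), 8 (0.21) and 10 (0.16); the remaining lags stay at or below 0.04.
The dominant spike at lag 2 indicates a seasonal period of 2.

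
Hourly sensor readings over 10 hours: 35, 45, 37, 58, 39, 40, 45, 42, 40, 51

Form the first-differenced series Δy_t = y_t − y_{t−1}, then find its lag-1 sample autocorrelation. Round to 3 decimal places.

First differences Δy: 10, -8, 21, -19, 1, 5, -3, -2, 11
Mean of differences = 1.7778
Numerator Σ(Δy_t−Δȳ)(Δy_{t+1}−Δȳ) = -686.2716
Denominator Σ(Δy_t−Δȳ)² = 1097.5556
r_1(Δy) = -686.2716 / 1097.5556 = -0.625

-0.625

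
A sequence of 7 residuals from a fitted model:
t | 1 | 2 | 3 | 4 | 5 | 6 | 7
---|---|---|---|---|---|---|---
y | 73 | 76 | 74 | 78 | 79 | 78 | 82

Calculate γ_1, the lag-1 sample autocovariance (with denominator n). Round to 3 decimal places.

1.854

Mean ȳ = (73 + 76 + 74 + 78 + 79 + 78 + 82)/7 = 77.1429
Deviations: -4.1429, -1.1429, -3.1429, 0.8571, 1.8571, 0.8571, 4.8571
Σ_{t=1}^{6}(y_t−ȳ)(y_{t+1}−ȳ) = 12.9796
γ_1 = 12.9796 / 7 = 1.854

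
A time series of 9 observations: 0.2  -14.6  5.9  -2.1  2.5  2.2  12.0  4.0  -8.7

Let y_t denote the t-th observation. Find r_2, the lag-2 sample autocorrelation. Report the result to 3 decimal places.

Mean ȳ = (0.2 − 14.6 + 5.9 − 2.1 + 2.5 + 2.2 + 12.0 + 4.0 − 8.7)/9 = 0.1556
Numerator Σ_{t=1}^{7}(y_t−ȳ)(y_{t+2}−ȳ) = -26.8673
Denominator Σ(y_t−ȳ)² = 498.9822
r_2 = -26.8673 / 498.9822 = -0.054

-0.054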